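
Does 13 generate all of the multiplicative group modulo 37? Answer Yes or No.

Yes

φ(37) = 37 − 1 = 36 = 2^2 · 3^2.
Test 13^(36/q) mod 37 for each prime factor q of 36:
13^18 ≡ 36 (mod 37)  [q = 2: ≢ 1 ✓]
13^12 ≡ 10 (mod 37)  [q = 3: ≢ 1 ✓]
Every test exponent gives a nontrivial residue, hence 13 generates the full group.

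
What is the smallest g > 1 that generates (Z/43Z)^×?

3

φ(43) = 43 − 1 = 42 = 2 · 3 · 7.
Test candidates g = 2, 3, … against the prime factors q ∈ {2, 3, 7} of φ(43): g is a generator iff g^(42/q) ≢ 1 for every such q.
g = 2: 2^21 ≡ 42; 2^14 ≡ 1 — hits 1, so not a primitive root.
g = 3: 3^21 ≡ 42; 3^14 ≡ 36; 3^6 ≡ 41 — none is 1, so 3 is a primitive root.
Hence the least primitive root of 43 is 3.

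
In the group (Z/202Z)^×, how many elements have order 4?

2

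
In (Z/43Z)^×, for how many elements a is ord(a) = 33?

φ(43) = 43 − 1 = 42 = 2 · 3 · 7.
(Z/43Z)^× is cyclic (|G| = 42); a cyclic group of order m has exactly φ(d) elements of each order d | m, and none otherwise.
Since 33 ∤ 42, the count is 0.

0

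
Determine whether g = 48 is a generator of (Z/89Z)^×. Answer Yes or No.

Yes

φ(89) = 89 − 1 = 88 = 2^3 · 11.
It suffices to check that the order of 48 is not a proper divisor of 88: compute 48^(88/q) for q ∈ {2, 11}.
48^44 ≡ 88 (mod 89)  [q = 2: ≢ 1 ✓]
48^8 ≡ 32 (mod 89)  [q = 11: ≢ 1 ✓]
Every test exponent gives a nontrivial residue, hence 48 generates the full group.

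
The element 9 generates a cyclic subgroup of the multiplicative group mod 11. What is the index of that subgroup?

2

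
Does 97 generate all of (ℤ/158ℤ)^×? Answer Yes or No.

φ(158) = φ(2)·φ(79) = 1·78 = 78 = 2 · 3 · 13.
It suffices to check that the order of 97 is not a proper divisor of 78: compute 97^(78/q) for q ∈ {2, 3, 13}.
97^39 ≡ 1 (mod 158)  [q = 2: ≡ 1 ✗]
97^26 ≡ 1 (mod 158)  [q = 3: ≡ 1 ✗]
97^6 ≡ 117 (mod 158)  [q = 13: ≢ 1 ✓]
Since 97^39 ≡ 1, the order of 97 divides 39 < 78, so 97 is not a primitive root.

No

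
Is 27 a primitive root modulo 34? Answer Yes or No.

Yes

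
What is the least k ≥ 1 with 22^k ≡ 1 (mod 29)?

14

Since 22 ∈ (Z/29Z)^×, its order divides φ(29) = 29 − 1 = 28 = 2^2 · 7.
Divisors of 28: 1, 2, 4, 7, 14, 28.
Check 22^d mod 29 for each divisor in increasing order:
22^1 ≡ 22
22^2 ≡ 20
22^4 ≡ 23
22^7 ≡ 28
22^14 ≡ 1
The smallest such exponent is 14, so the order of 22 is 14.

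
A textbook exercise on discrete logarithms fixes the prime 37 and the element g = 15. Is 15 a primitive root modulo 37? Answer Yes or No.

Yes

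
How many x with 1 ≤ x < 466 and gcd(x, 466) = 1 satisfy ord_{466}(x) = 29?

28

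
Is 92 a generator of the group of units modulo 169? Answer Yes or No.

φ(169) = φ(13^2) = 13·(13−1) = 156 = 2^2 · 3 · 13.
92 is a primitive root mod 169 iff 92^(φ(169)/q) ≢ 1 for every prime q | φ(169), i.e. q ∈ {2, 3, 13}.
92^78 ≡ 1 (mod 169)  [q = 2: ≡ 1 ✗]
92^52 ≡ 1 (mod 169)  [q = 3: ≡ 1 ✗]
92^12 ≡ 79 (mod 169)  [q = 13: ≢ 1 ✓]
Since 92^78 ≡ 1, the order of 92 divides 78 < 156, so 92 is not a primitive root.

No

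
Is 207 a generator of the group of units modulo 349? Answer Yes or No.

No

φ(349) = 349 − 1 = 348 = 2^2 · 3 · 29.
An element g generates (Z/349Z)^× iff g^(348/q) ≢ 1 (mod 349) for each prime q ∈ {2, 3, 29}.
207^174 ≡ 1 (mod 349)  [q = 2: ≡ 1 ✗]
207^116 ≡ 122 (mod 349)  [q = 3: ≢ 1 ✓]
207^12 ≡ 66 (mod 349)  [q = 29: ≢ 1 ✓]
Since 207^174 ≡ 1, the order of 207 divides 174 < 348, so 207 is not a primitive root.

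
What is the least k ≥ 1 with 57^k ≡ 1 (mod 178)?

22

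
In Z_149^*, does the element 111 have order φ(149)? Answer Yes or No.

Yes

φ(149) = 149 − 1 = 148 = 2^2 · 37.
111 is a primitive root mod 149 iff 111^(φ(149)/q) ≢ 1 for every prime q | φ(149), i.e. q ∈ {2, 37}.
111^74 ≡ 148 (mod 149)  [q = 2: ≢ 1 ✓]
111^4 ≡ 30 (mod 149)  [q = 37: ≢ 1 ✓]
All checks pass, so 111 has order 148 and is a primitive root modulo 149.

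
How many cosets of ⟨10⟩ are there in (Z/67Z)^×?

2

Since 10 ∈ (Z/67Z)^×, its order divides φ(67) = 67 − 1 = 66 = 2 · 3 · 11.
Divisors of 66: 1, 2, 3, 6, 11, 22, 33, 66.
Check 10^d mod 67 for each divisor in increasing order:
10^1 ≡ 10 (mod 67)
10^2 ≡ 33 (mod 67)
10^3 ≡ 62 (mod 67)
10^6 ≡ 25 (mod 67)
10^11 ≡ 29 (mod 67)
10^22 ≡ 37 (mod 67)
10^33 ≡ 1 (mod 67) ✓
Thus |⟨10⟩| = ord(10) = 33.
The index is φ(67) / ord(10) = 66 / 33 = 2.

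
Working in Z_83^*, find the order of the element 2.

82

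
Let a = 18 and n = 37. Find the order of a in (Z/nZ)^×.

36

ord(18) | φ(37) = 37 − 1 = 36 = 2^2 · 3^2.
Divisors of 36: 1, 2, 3, 4, 6, 9, 12, 18, 36.
Check 18^d mod 37 for each divisor in increasing order:
18^1 ≡ 18 (mod 37)
18^2 ≡ 28 (mod 37)
18^3 ≡ 23 (mod 37)
18^4 ≡ 7 (mod 37)
18^6 ≡ 11 (mod 37)
18^9 ≡ 31 (mod 37)
18^12 ≡ 10 (mod 37)
18^18 ≡ 36 (mod 37)
18^36 ≡ 1 (mod 37) ✓
Therefore the multiplicative order of 18 modulo 37 is 36.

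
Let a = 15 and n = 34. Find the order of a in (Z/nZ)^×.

ord(15) | φ(34) = φ(2)·φ(17) = 1·16 = 16 = 2^4.
Divisors of 16: 1, 2, 4, 8, 16.
Check 15^d mod 34 for each divisor in increasing order:
15^1 ≡ 15 (mod 34)
15^2 ≡ 21 (mod 34)
15^4 ≡ 33 (mod 34)
15^8 ≡ 1 (mod 34) ✓
Therefore the multiplicative order of 15 modulo 34 is 8.

8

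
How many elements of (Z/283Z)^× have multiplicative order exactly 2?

φ(283) = 283 − 1 = 282 = 2 · 3 · 47.
In a cyclic group of order 282, there are φ(d) elements of order d for each divisor d of 282, and zero for non-divisors.
2 | 282, and φ(2) = 2 − 1 = 1.

1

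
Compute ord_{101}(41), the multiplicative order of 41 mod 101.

20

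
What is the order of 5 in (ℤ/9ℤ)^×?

6

ord(5) | φ(9) = φ(3^2) = 3·(3−1) = 6 = 2 · 3.
Divisors of 6: 1, 2, 3, 6.
Evaluate successive powers at the divisors of 6:
5^1 ≡ 5 (mod 9)
5^2 ≡ 7 (mod 9)
5^3 ≡ 8 (mod 9)
5^6 ≡ 1 (mod 9) ✓
Therefore the multiplicative order of 5 modulo 9 is 6.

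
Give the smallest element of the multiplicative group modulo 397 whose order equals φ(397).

φ(397) = 397 − 1 = 396 = 2^2 · 3^2 · 11.
Test candidates g = 2, 3, … against the prime factors q ∈ {2, 3, 11} of φ(397): g is a generator iff g^(396/q) ≢ 1 for every such q.
g = 2: 2^198 ≡ 396; 2^132 ≡ 1 — hits 1, so not a primitive root.
g = 3: 3^198 ≡ 1 — hits 1, so not a primitive root.
g = 4: 4^198 ≡ 1 — hits 1, so not a primitive root.
g = 5: 5^198 ≡ 396; 5^132 ≡ 362; 5^36 ≡ 290 — none is 1, so 5 is a primitive root.
So 5 is the smallest generator of (Z/397Z)^×.

5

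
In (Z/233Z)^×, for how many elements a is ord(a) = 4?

2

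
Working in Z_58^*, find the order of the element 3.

By Lagrange's theorem, ord_58(3) divides φ(58) = φ(2)·φ(29) = 1·28 = 28 = 2^2 · 7.
Divisors of 28: 1, 2, 4, 7, 14, 28.
Compute 3^d (mod 58) for the divisors d until we hit 1:
3^1 ≡ 3 (mod 58)
3^2 ≡ 9 (mod 58)
3^4 ≡ 23 (mod 58)
3^7 ≡ 41 (mod 58)
3^14 ≡ 57 (mod 58)
3^28 ≡ 1 (mod 58) ✓
Therefore the multiplicative order of 3 modulo 58 is 28.

28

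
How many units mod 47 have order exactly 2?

φ(47) = 47 − 1 = 46 = 2 · 23.
In a cyclic group of order 46, there are φ(d) elements of order d for each divisor d of 46, and zero for non-divisors.
2 | 46, and φ(2) = 2 − 1 = 1.

1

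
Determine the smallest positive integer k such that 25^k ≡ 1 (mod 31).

3

ord(25) | φ(31) = 31 − 1 = 30 = 2 · 3 · 5.
Divisors of 30: 1, 2, 3, 5, 6, 10, 15, 30.
Check 25^d mod 31 for each divisor in increasing order:
25^1 ≡ 25
25^2 ≡ 5
25^3 ≡ 1
So ord_31(25) = 3.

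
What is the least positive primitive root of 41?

6

φ(41) = 41 − 1 = 40 = 2^3 · 5.
g is a primitive root iff g^(40/q) ≢ 1 (mod 41) for each prime q ∈ {2, 5}.
g = 2: 2^20 ≡ 1 — hits 1, so not a primitive root.
g = 3: 3^20 ≡ 40; 3^8 ≡ 1 — hits 1, so not a primitive root.
g = 4: 4^20 ≡ 1 — hits 1, so not a primitive root.
g = 5: 5^20 ≡ 1 — hits 1, so not a primitive root.
g = 6: 6^20 ≡ 40; 6^8 ≡ 10 — none is 1, so 6 is a primitive root.
The smallest primitive root modulo 41 is 6.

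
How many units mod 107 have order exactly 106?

52

φ(107) = 107 − 1 = 106 = 2 · 53.
In a cyclic group of order 106, there are φ(d) elements of order d for each divisor d of 106, and zero for non-divisors.
106 = 2 · 53 divides 106, and φ(106) = 52.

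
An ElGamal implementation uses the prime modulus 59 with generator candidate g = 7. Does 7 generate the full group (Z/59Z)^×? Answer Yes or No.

φ(59) = 59 − 1 = 58 = 2 · 29.
Test 7^(58/q) mod 59 for each prime factor q of 58:
7^29 ≡ 1 (mod 59)  [q = 2: ≡ 1 ✗]
7^2 ≡ 49 (mod 59)  [q = 29: ≢ 1 ✓]
7^29 ≡ 1 shows ord(7) | 29, strictly less than φ(59); not a primitive root.

No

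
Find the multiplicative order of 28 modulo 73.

72

The order of 28 must divide φ(73) = 73 − 1 = 72 = 2^3 · 3^2.
Divisors of 72: 1, 2, 3, 4, 6, 8, 9, 12, 18, 24, 36, 72.
Evaluate successive powers at the divisors of 72:
28^1 ≡ 28 (mod 73)
28^2 ≡ 54 (mod 73)
28^3 ≡ 52 (mod 73)
28^4 ≡ 69 (mod 73)
28^6 ≡ 3 (mod 73)
28^8 ≡ 16 (mod 73)
28^9 ≡ 10 (mod 73)
28^12 ≡ 9 (mod 73)
28^18 ≡ 27 (mod 73)
28^24 ≡ 8 (mod 73)
28^36 ≡ 72 (mod 73)
28^72 ≡ 1 (mod 73) ✓
Therefore the multiplicative order of 28 modulo 73 is 72.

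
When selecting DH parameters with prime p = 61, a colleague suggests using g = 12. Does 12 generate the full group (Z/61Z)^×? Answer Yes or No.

No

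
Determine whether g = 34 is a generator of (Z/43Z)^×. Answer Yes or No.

Yes

φ(43) = 43 − 1 = 42 = 2 · 3 · 7.
Test 34^(42/q) mod 43 for each prime factor q of 42:
34^21 ≡ 42 (mod 43)  [q = 2: ≢ 1 ✓]
34^14 ≡ 6 (mod 43)  [q = 3: ≢ 1 ✓]
34^6 ≡ 4 (mod 43)  [q = 7: ≢ 1 ✓]
None equal 1, so ord_43(34) = 42: 34 is a primitive root.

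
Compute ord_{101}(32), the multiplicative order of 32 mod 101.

20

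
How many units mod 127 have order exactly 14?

6

φ(127) = 127 − 1 = 126 = 2 · 3^2 · 7.
(Z/127Z)^× is cyclic (|G| = 126); a cyclic group of order m has exactly φ(d) elements of each order d | m, and none otherwise.
14 = 2 · 7 divides 126, and φ(14) = 6.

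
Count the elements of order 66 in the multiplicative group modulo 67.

20

φ(67) = 67 − 1 = 66 = 2 · 3 · 11.
Since (Z/67Z)^× is cyclic of order 66, the number of elements of order d is φ(d) when d | 66 and 0 otherwise.
66 = 2 · 3 · 11 divides 66, and φ(66) = 20.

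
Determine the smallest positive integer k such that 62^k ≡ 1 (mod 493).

The order of 62 must divide φ(493) = φ(17·29) = (17−1)·(29−1) = 16·28 = 448 = 2^6 · 7.
Divisors of 448: 1, 2, 4, 7, 8, 14, 16, 28, 32, 56, 64, 112, 224, 448.
Compute 62^d (mod 493) for the divisors d until we hit 1:
62^1 ≡ 62 (mod 493)
62^2 ≡ 393 (mod 493)
62^4 ≡ 140 (mod 493)
62^7 ≡ 173 (mod 493)
62^8 ≡ 373 (mod 493)
62^14 ≡ 349 (mod 493)
62^16 ≡ 103 (mod 493)
62^28 ≡ 30 (mod 493)
62^32 ≡ 256 (mod 493)
62^56 ≡ 407 (mod 493)
62^64 ≡ 460 (mod 493)
62^112 ≡ 1 (mod 493) ✓
Therefore the multiplicative order of 62 modulo 493 is 112.

112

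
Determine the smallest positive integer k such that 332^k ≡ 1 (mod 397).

33

The order of 332 must divide φ(397) = 397 − 1 = 396 = 2^2 · 3^2 · 11.
Divisors of 396: 1, 2, 3, 4, 6, 9, 11, 12, 18, 22, 33, 36, 44, 66, 99, 132, 198, 396.
Compute 332^d (mod 397) for the divisors d until we hit 1:
332^1 ≡ 332
332^2 ≡ 255
332^3 ≡ 99
332^4 ≡ 314
332^6 ≡ 273
332^9 ≡ 31
332^11 ≡ 362
332^12 ≡ 290
332^18 ≡ 167
332^22 ≡ 34
332^33 ≡ 1
So ord_397(332) = 33.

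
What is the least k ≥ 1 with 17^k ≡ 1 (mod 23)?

The order of 17 must divide φ(23) = 23 − 1 = 22 = 2 · 11.
Divisors of 22: 1, 2, 11, 22.
Evaluate successive powers at the divisors of 22:
17^1 ≡ 17
17^2 ≡ 13
17^11 ≡ 22
17^22 ≡ 1
So ord_23(17) = 22.

22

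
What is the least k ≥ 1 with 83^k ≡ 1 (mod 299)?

44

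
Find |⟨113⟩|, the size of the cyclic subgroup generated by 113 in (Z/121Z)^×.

55

ord(113) | φ(121) = φ(11^2) = 11·(11−1) = 110 = 2 · 5 · 11.
Divisors of 110: 1, 2, 5, 10, 11, 22, 55, 110.
Evaluate successive powers at the divisors of 110:
113^1 ≡ 113 (mod 121)
113^2 ≡ 64 (mod 121)
113^5 ≡ 23 (mod 121)
113^10 ≡ 45 (mod 121)
113^11 ≡ 3 (mod 121)
113^22 ≡ 9 (mod 121)
113^55 ≡ 1 (mod 121) ✓
So ord_121(113) = 55.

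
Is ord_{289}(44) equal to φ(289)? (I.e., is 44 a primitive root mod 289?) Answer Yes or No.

φ(289) = φ(17^2) = 17·(17−1) = 272 = 2^4 · 17.
Test 44^(272/q) mod 289 for each prime factor q of 272:
44^136 ≡ 288 (mod 289)  [q = 2: ≢ 1 ✓]
44^16 ≡ 18 (mod 289)  [q = 17: ≢ 1 ✓]
Every test exponent gives a nontrivial residue, hence 44 generates the full group.

Yes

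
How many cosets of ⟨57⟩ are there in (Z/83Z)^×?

1

By Lagrange's theorem, ord_83(57) divides φ(83) = 83 − 1 = 82 = 2 · 41.
Divisors of 82: 1, 2, 41, 82.
Check 57^d mod 83 for each divisor in increasing order:
57^1 ≡ 57
57^2 ≡ 12
57^41 ≡ 82
57^82 ≡ 1
So ord_83(57) = 82, hence |⟨57⟩| = 82.
The index is φ(83) / ord(57) = 82 / 82 = 1.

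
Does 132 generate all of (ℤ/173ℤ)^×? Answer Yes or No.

No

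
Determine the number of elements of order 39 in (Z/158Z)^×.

φ(158) = φ(2)·φ(79) = 1·78 = 78 = 2 · 3 · 13.
Since (Z/158Z)^× is cyclic of order 78, the number of elements of order d is φ(d) when d | 78 and 0 otherwise.
39 = 3 · 13 divides 78, and φ(39) = 24.

24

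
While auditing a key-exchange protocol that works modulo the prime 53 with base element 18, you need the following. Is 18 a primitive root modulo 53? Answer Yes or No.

Yes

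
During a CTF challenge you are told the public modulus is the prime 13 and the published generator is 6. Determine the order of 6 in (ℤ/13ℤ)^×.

12

By Lagrange's theorem, ord_13(6) divides φ(13) = 13 − 1 = 12 = 2^2 · 3.
Divisors of 12: 1, 2, 3, 4, 6, 12.
Evaluate successive powers at the divisors of 12:
6^1 ≡ 6
6^2 ≡ 10
6^3 ≡ 8
6^4 ≡ 9
6^6 ≡ 12
6^12 ≡ 1
Hence ord(6) = 12.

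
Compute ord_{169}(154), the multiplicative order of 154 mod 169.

156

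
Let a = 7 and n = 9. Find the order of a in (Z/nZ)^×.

By Lagrange's theorem, ord_9(7) divides φ(9) = φ(3^2) = 3·(3−1) = 6 = 2 · 3.
Divisors of 6: 1, 2, 3, 6.
Test each divisor d:
7^1 ≡ 7 (mod 9)
7^2 ≡ 4 (mod 9)
7^3 ≡ 1 (mod 9) ✓
Hence ord(7) = 3.

3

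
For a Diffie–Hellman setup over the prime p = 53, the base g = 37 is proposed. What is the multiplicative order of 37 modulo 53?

26

By Lagrange's theorem, ord_53(37) divides φ(53) = 53 − 1 = 52 = 2^2 · 13.
Divisors of 52: 1, 2, 4, 13, 26, 52.
Evaluate successive powers at the divisors of 52:
37^1 ≡ 37 (mod 53)
37^2 ≡ 44 (mod 53)
37^4 ≡ 28 (mod 53)
37^13 ≡ 52 (mod 53)
37^26 ≡ 1 (mod 53) ✓
Therefore the multiplicative order of 37 modulo 53 is 26.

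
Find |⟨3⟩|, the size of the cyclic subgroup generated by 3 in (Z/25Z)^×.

20

By Lagrange's theorem, ord_25(3) divides φ(25) = φ(5^2) = 5·(5−1) = 20 = 2^2 · 5.
Divisors of 20: 1, 2, 4, 5, 10, 20.
Check 3^d mod 25 for each divisor in increasing order:
3^1 ≡ 3
3^2 ≡ 9
3^4 ≡ 6
3^5 ≡ 18
3^10 ≡ 24
3^20 ≡ 1
Therefore the multiplicative order of 3 modulo 25 is 20.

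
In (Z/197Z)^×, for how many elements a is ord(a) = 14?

6

φ(197) = 197 − 1 = 196 = 2^2 · 7^2.
Since (Z/197Z)^× is cyclic of order 196, the number of elements of order d is φ(d) when d | 196 and 0 otherwise.
14 = 2 · 7 divides 196, and φ(14) = 6.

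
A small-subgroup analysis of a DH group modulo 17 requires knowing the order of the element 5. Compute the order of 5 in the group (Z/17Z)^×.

16

The order of 5 must divide φ(17) = 17 − 1 = 16 = 2^4.
Divisors of 16: 1, 2, 4, 8, 16.
Test each divisor d:
5^1 ≡ 5
5^2 ≡ 8
5^4 ≡ 13
5^8 ≡ 16
5^16 ≡ 1
The smallest such exponent is 16, so the order of 5 is 16.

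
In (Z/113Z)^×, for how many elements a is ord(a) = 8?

4

φ(113) = 113 − 1 = 112 = 2^4 · 7.
(Z/113Z)^× is cyclic (|G| = 112); a cyclic group of order m has exactly φ(d) elements of each order d | m, and none otherwise.
8 = 2^3 divides 112, and φ(8) = 4.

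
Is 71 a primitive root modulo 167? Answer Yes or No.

Yes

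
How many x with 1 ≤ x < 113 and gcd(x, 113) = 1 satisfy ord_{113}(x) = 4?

2

φ(113) = 113 − 1 = 112 = 2^4 · 7.
In a cyclic group of order 112, there are φ(d) elements of order d for each divisor d of 112, and zero for non-divisors.
4 = 2^2 divides 112, and φ(4) = 2.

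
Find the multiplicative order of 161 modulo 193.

96

Since 161 ∈ (Z/193Z)^×, its order divides φ(193) = 193 − 1 = 192 = 2^6 · 3.
Divisors of 192: 1, 2, 3, 4, 6, 8, 12, 16, 24, 32, 48, 64, 96, 192.
Test each divisor d:
161^1 ≡ 161 (mod 193)
161^2 ≡ 59 (mod 193)
161^3 ≡ 42 (mod 193)
161^4 ≡ 7 (mod 193)
161^6 ≡ 27 (mod 193)
161^8 ≡ 49 (mod 193)
161^12 ≡ 150 (mod 193)
161^16 ≡ 85 (mod 193)
161^24 ≡ 112 (mod 193)
161^32 ≡ 84 (mod 193)
161^48 ≡ 192 (mod 193)
161^64 ≡ 108 (mod 193)
161^96 ≡ 1 (mod 193) ✓
Hence ord(161) = 96.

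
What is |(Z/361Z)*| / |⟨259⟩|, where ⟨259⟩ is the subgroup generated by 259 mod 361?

3

The order of 259 must divide φ(361) = φ(19^2) = 19·(19−1) = 342 = 2 · 3^2 · 19.
Divisors of 342: 1, 2, 3, 6, 9, 18, 19, 38, 57, 114, 171, 342.
Check 259^d mod 361 for each divisor in increasing order:
259^1 ≡ 259 (mod 361)
259^2 ≡ 296 (mod 361)
259^3 ≡ 132 (mod 361)
259^6 ≡ 96 (mod 361)
259^9 ≡ 37 (mod 361)
259^18 ≡ 286 (mod 361)
259^19 ≡ 69 (mod 361)
259^38 ≡ 68 (mod 361)
259^57 ≡ 360 (mod 361)
259^114 ≡ 1 (mod 361) ✓
Thus |⟨259⟩| = ord(259) = 114.
[(Z/361Z)^× : ⟨259⟩] = 342/114 = 3.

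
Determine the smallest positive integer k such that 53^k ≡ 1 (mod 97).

48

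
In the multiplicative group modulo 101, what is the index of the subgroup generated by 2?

ord(2) | φ(101) = 101 − 1 = 100 = 2^2 · 5^2.
Divisors of 100: 1, 2, 4, 5, 10, 20, 25, 50, 100.
Compute 2^d (mod 101) for the divisors d until we hit 1:
2^1 ≡ 2 (mod 101)
2^2 ≡ 4 (mod 101)
2^4 ≡ 16 (mod 101)
2^5 ≡ 32 (mod 101)
2^10 ≡ 14 (mod 101)
2^20 ≡ 95 (mod 101)
2^25 ≡ 10 (mod 101)
2^50 ≡ 100 (mod 101)
2^100 ≡ 1 (mod 101) ✓
The order of 2 is 100, so the subgroup it generates has 100 elements.
Index = |(Z/101Z)^×| / |⟨2⟩| = 100 / 100 = 1.

1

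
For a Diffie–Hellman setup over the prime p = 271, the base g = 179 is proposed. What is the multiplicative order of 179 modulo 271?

ord(179) | φ(271) = 271 − 1 = 270 = 2 · 3^3 · 5.
Divisors of 270: 1, 2, 3, 5, 6, 9, 10, 15, 18, 27, 30, 45, 54, 90, 135, 270.
Evaluate successive powers at the divisors of 270:
179^1 ≡ 179 (mod 271)
179^2 ≡ 63 (mod 271)
179^3 ≡ 166 (mod 271)
179^5 ≡ 160 (mod 271)
179^6 ≡ 185 (mod 271)
179^9 ≡ 87 (mod 271)
179^10 ≡ 126 (mod 271)
179^15 ≡ 106 (mod 271)
179^18 ≡ 252 (mod 271)
179^27 ≡ 244 (mod 271)
179^30 ≡ 125 (mod 271)
179^45 ≡ 242 (mod 271)
179^54 ≡ 187 (mod 271)
179^90 ≡ 28 (mod 271)
179^135 ≡ 1 (mod 271) ✓
Therefore the multiplicative order of 179 modulo 271 is 135.

135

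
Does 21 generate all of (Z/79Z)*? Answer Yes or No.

No

φ(79) = 79 − 1 = 78 = 2 · 3 · 13.
21 is a primitive root mod 79 iff 21^(φ(79)/q) ≢ 1 for every prime q | φ(79), i.e. q ∈ {2, 3, 13}.
21^39 ≡ 1 (mod 79)  [q = 2: ≡ 1 ✗]
21^26 ≡ 1 (mod 79)  [q = 3: ≡ 1 ✗]
21^6 ≡ 8 (mod 79)  [q = 13: ≢ 1 ✓]
Since 21^39 ≡ 1, the order of 21 divides 39 < 78, so 21 is not a primitive root.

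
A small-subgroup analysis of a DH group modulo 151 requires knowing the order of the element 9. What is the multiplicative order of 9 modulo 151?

25

ord(9) | φ(151) = 151 − 1 = 150 = 2 · 3 · 5^2.
Divisors of 150: 1, 2, 3, 5, 6, 10, 15, 25, 30, 50, 75, 150.
Compute 9^d (mod 151) for the divisors d until we hit 1:
9^1 ≡ 9
9^2 ≡ 81
9^3 ≡ 125
9^5 ≡ 8
9^6 ≡ 72
9^10 ≡ 64
9^15 ≡ 59
9^25 ≡ 1
The smallest such exponent is 25, so the order of 9 is 25.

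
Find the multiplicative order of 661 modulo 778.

97

The order of 661 must divide φ(778) = φ(2)·φ(389) = 1·388 = 388 = 2^2 · 97.
Divisors of 388: 1, 2, 4, 97, 194, 388.
Test each divisor d:
661^1 ≡ 661 (mod 778)
661^2 ≡ 463 (mod 778)
661^4 ≡ 419 (mod 778)
661^97 ≡ 1 (mod 778) ✓
So ord_778(661) = 97.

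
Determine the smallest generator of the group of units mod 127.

3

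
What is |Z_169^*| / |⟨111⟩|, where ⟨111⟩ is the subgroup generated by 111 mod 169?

By Lagrange's theorem, ord_169(111) divides φ(169) = φ(13^2) = 13·(13−1) = 156 = 2^2 · 3 · 13.
Divisors of 156: 1, 2, 3, 4, 6, 12, 13, 26, 39, 52, 78, 156.
Test each divisor d:
111^1 ≡ 111
111^2 ≡ 153
111^3 ≡ 83
111^4 ≡ 87
111^6 ≡ 129
111^12 ≡ 79
111^13 ≡ 150
111^26 ≡ 23
111^39 ≡ 70
111^52 ≡ 22
111^78 ≡ 168
111^156 ≡ 1
Thus |⟨111⟩| = ord(111) = 156.
[(Z/169Z)^× : ⟨111⟩] = 156/156 = 1.

1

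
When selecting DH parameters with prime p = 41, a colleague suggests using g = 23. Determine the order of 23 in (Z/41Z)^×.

10

ord(23) | φ(41) = 41 − 1 = 40 = 2^3 · 5.
Divisors of 40: 1, 2, 4, 5, 8, 10, 20, 40.
Compute 23^d (mod 41) for the divisors d until we hit 1:
23^1 ≡ 23
23^2 ≡ 37
23^4 ≡ 16
23^5 ≡ 40
23^8 ≡ 10
23^10 ≡ 1
Hence ord(23) = 10.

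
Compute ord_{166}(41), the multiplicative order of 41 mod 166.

41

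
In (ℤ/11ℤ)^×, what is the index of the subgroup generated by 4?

Since 4 ∈ (Z/11Z)^×, its order divides φ(11) = 11 − 1 = 10 = 2 · 5.
Divisors of 10: 1, 2, 5, 10.
Check 4^d mod 11 for each divisor in increasing order:
4^1 ≡ 4 (mod 11)
4^2 ≡ 5 (mod 11)
4^5 ≡ 1 (mod 11) ✓
So ord_11(4) = 5, hence |⟨4⟩| = 5.
[(Z/11Z)^× : ⟨4⟩] = 10/5 = 2.

2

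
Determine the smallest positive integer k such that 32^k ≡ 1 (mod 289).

ord(32) | φ(289) = φ(17^2) = 17·(17−1) = 272 = 2^4 · 17.
Divisors of 272: 1, 2, 4, 8, 16, 17, 34, 68, 136, 272.
Evaluate successive powers at the divisors of 272:
32^1 ≡ 32 (mod 289)
32^2 ≡ 157 (mod 289)
32^4 ≡ 84 (mod 289)
32^8 ≡ 120 (mod 289)
32^16 ≡ 239 (mod 289)
32^17 ≡ 134 (mod 289)
32^34 ≡ 38 (mod 289)
32^68 ≡ 288 (mod 289)
32^136 ≡ 1 (mod 289) ✓
The smallest such exponent is 136, so the order of 32 is 136.

136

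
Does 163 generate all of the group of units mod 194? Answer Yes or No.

No

φ(194) = φ(2)·φ(97) = 1·96 = 96 = 2^5 · 3.
163 is a primitive root mod 194 iff 163^(φ(194)/q) ≢ 1 for every prime q | φ(194), i.e. q ∈ {2, 3}.
163^48 ≡ 1 (mod 194)  [q = 2: ≡ 1 ✗]
163^32 ≡ 35 (mod 194)  [q = 3: ≢ 1 ✓]
Since 163^48 ≡ 1, the order of 163 divides 48 < 96, so 163 is not a primitive root.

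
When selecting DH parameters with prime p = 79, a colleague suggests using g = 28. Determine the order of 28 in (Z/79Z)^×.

By Lagrange's theorem, ord_79(28) divides φ(79) = 79 − 1 = 78 = 2 · 3 · 13.
Divisors of 78: 1, 2, 3, 6, 13, 26, 39, 78.
Check 28^d mod 79 for each divisor in increasing order:
28^1 ≡ 28 (mod 79)
28^2 ≡ 73 (mod 79)
28^3 ≡ 69 (mod 79)
28^6 ≡ 21 (mod 79)
28^13 ≡ 24 (mod 79)
28^26 ≡ 23 (mod 79)
28^39 ≡ 78 (mod 79)
28^78 ≡ 1 (mod 79) ✓
So ord_79(28) = 78.

78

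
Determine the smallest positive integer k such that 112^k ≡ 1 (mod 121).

Since 112 ∈ (Z/121Z)^×, its order divides φ(121) = φ(11^2) = 11·(11−1) = 110 = 2 · 5 · 11.
Divisors of 110: 1, 2, 5, 10, 11, 22, 55, 110.
Test each divisor d:
112^1 ≡ 112 (mod 121)
112^2 ≡ 81 (mod 121)
112^5 ≡ 120 (mod 121)
112^10 ≡ 1 (mod 121) ✓
The smallest such exponent is 10, so the order of 112 is 10.

10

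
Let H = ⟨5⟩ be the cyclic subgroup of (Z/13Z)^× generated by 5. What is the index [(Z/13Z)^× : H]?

By Lagrange's theorem, ord_13(5) divides φ(13) = 13 − 1 = 12 = 2^2 · 3.
Divisors of 12: 1, 2, 3, 4, 6, 12.
Compute 5^d (mod 13) for the divisors d until we hit 1:
5^1 ≡ 5
5^2 ≡ 12
5^3 ≡ 8
5^4 ≡ 1
The order of 5 is 4, so the subgroup it generates has 4 elements.
[(Z/13Z)^× : ⟨5⟩] = 12/4 = 3.

3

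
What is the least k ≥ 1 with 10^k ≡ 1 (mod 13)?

The order of 10 must divide φ(13) = 13 − 1 = 12 = 2^2 · 3.
Divisors of 12: 1, 2, 3, 4, 6, 12.
Evaluate successive powers at the divisors of 12:
10^1 ≡ 10 (mod 13)
10^2 ≡ 9 (mod 13)
10^3 ≡ 12 (mod 13)
10^4 ≡ 3 (mod 13)
10^6 ≡ 1 (mod 13) ✓
Hence ord(10) = 6.

6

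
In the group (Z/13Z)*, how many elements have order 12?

φ(13) = 13 − 1 = 12 = 2^2 · 3.
Since (Z/13Z)^× is cyclic of order 12, the number of elements of order d is φ(d) when d | 12 and 0 otherwise.
12 = 2^2 · 3 divides 12, and φ(12) = 4.

4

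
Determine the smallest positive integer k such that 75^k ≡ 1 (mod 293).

292

The order of 75 must divide φ(293) = 293 − 1 = 292 = 2^2 · 73.
Divisors of 292: 1, 2, 4, 73, 146, 292.
Compute 75^d (mod 293) for the divisors d until we hit 1:
75^1 ≡ 75 (mod 293)
75^2 ≡ 58 (mod 293)
75^4 ≡ 141 (mod 293)
75^73 ≡ 155 (mod 293)
75^146 ≡ 292 (mod 293)
75^292 ≡ 1 (mod 293) ✓
So ord_293(75) = 292.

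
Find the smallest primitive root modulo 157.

φ(157) = 157 − 1 = 156 = 2^2 · 3 · 13.
g is a primitive root iff g^(156/q) ≢ 1 (mod 157) for each prime q ∈ {2, 3, 13}.
g = 2: 2^78 ≡ 156; 2^52 ≡ 1 — hits 1, so not a primitive root.
g = 3: 3^78 ≡ 1 — hits 1, so not a primitive root.
g = 4: 4^78 ≡ 1 — hits 1, so not a primitive root.
g = 5: 5^78 ≡ 156; 5^52 ≡ 12; 5^12 ≡ 130 — none is 1, so 5 is a primitive root.
So 5 is the smallest generator of (Z/157Z)^×.

5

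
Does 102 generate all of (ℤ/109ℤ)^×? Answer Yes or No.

No

φ(109) = 109 − 1 = 108 = 2^2 · 3^3.
102 is a primitive root mod 109 iff 102^(φ(109)/q) ≢ 1 for every prime q | φ(109), i.e. q ∈ {2, 3}.
102^54 ≡ 1 (mod 109)  [q = 2: ≡ 1 ✗]
102^36 ≡ 63 (mod 109)  [q = 3: ≢ 1 ✓]
102^54 ≡ 1 shows ord(102) | 54, strictly less than φ(109); not a primitive root.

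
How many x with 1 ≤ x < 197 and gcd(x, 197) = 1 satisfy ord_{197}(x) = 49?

42

φ(197) = 197 − 1 = 196 = 2^2 · 7^2.
In a cyclic group of order 196, there are φ(d) elements of order d for each divisor d of 196, and zero for non-divisors.
49 = 7^2 divides 196, and φ(49) = 42.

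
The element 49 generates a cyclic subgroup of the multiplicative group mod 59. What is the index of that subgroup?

2

ord(49) | φ(59) = 59 − 1 = 58 = 2 · 29.
Divisors of 58: 1, 2, 29, 58.
Evaluate successive powers at the divisors of 58:
49^1 ≡ 49 (mod 59)
49^2 ≡ 41 (mod 59)
49^29 ≡ 1 (mod 59) ✓
The order of 49 is 29, so the subgroup it generates has 29 elements.
The index is φ(59) / ord(49) = 58 / 29 = 2.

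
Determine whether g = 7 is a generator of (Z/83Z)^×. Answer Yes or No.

No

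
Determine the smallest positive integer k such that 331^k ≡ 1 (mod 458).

228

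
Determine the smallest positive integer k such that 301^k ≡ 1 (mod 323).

ord(301) | φ(323) = φ(17·19) = (17−1)·(19−1) = 16·18 = 288 = 2^5 · 3^2.
Divisors of 288: 1, 2, 3, 4, 6, 8, 9, 12, 16, 18, 24, 32, 36, 48, 72, 96, 144, 288.
Compute 301^d (mod 323) for the divisors d until we hit 1:
301^1 ≡ 301 (mod 323)
301^2 ≡ 161 (mod 323)
301^3 ≡ 11 (mod 323)
301^4 ≡ 81 (mod 323)
301^6 ≡ 121 (mod 323)
301^8 ≡ 101 (mod 323)
301^9 ≡ 39 (mod 323)
301^12 ≡ 106 (mod 323)
301^16 ≡ 188 (mod 323)
301^18 ≡ 229 (mod 323)
301^24 ≡ 254 (mod 323)
301^32 ≡ 137 (mod 323)
301^36 ≡ 115 (mod 323)
301^48 ≡ 239 (mod 323)
301^72 ≡ 305 (mod 323)
301^96 ≡ 273 (mod 323)
301^144 ≡ 1 (mod 323) ✓
Therefore the multiplicative order of 301 modulo 323 is 144.

144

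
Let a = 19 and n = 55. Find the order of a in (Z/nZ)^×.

By Lagrange's theorem, ord_55(19) divides φ(55) = φ(5·11) = (5−1)·(11−1) = 4·10 = 40 = 2^3 · 5.
Divisors of 40: 1, 2, 4, 5, 8, 10, 20, 40.
Evaluate successive powers at the divisors of 40:
19^1 ≡ 19 (mod 55)
19^2 ≡ 31 (mod 55)
19^4 ≡ 26 (mod 55)
19^5 ≡ 54 (mod 55)
19^8 ≡ 16 (mod 55)
19^10 ≡ 1 (mod 55) ✓
So ord_55(19) = 10.

10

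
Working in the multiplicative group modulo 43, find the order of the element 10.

Since 10 ∈ (Z/43Z)^×, its order divides φ(43) = 43 − 1 = 42 = 2 · 3 · 7.
Divisors of 42: 1, 2, 3, 6, 7, 14, 21, 42.
Evaluate successive powers at the divisors of 42:
10^1 ≡ 10 (mod 43)
10^2 ≡ 14 (mod 43)
10^3 ≡ 11 (mod 43)
10^6 ≡ 35 (mod 43)
10^7 ≡ 6 (mod 43)
10^14 ≡ 36 (mod 43)
10^21 ≡ 1 (mod 43) ✓
Hence ord(10) = 21.

21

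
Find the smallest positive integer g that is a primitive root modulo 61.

2

φ(61) = 61 − 1 = 60 = 2^2 · 3 · 5.
g is a primitive root iff g^(60/q) ≢ 1 (mod 61) for each prime q ∈ {2, 3, 5}.
g = 2: 2^30 ≡ 60; 2^20 ≡ 47; 2^12 ≡ 9 — none is 1, so 2 is a primitive root.
Hence the least primitive root of 61 is 2.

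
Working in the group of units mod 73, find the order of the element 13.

72

The order of 13 must divide φ(73) = 73 − 1 = 72 = 2^3 · 3^2.
Divisors of 72: 1, 2, 3, 4, 6, 8, 9, 12, 18, 24, 36, 72.
Compute 13^d (mod 73) for the divisors d until we hit 1:
13^1 ≡ 13
13^2 ≡ 23
13^3 ≡ 7
13^4 ≡ 18
13^6 ≡ 49
13^8 ≡ 32
13^9 ≡ 51
13^12 ≡ 65
13^18 ≡ 46
13^24 ≡ 64
13^36 ≡ 72
13^72 ≡ 1
Therefore the multiplicative order of 13 modulo 73 is 72.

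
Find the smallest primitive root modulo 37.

φ(37) = 37 − 1 = 36 = 2^2 · 3^2.
g is a primitive root iff g^(36/q) ≢ 1 (mod 37) for each prime q ∈ {2, 3}.
g = 2: 2^18 ≡ 36; 2^12 ≡ 26 — none is 1, so 2 is a primitive root.
So 2 is the smallest generator of (Z/37Z)^×.

2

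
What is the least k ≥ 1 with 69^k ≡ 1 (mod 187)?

5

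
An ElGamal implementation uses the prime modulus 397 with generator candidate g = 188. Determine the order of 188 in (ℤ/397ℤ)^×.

By Lagrange's theorem, ord_397(188) divides φ(397) = 397 − 1 = 396 = 2^2 · 3^2 · 11.
Divisors of 396: 1, 2, 3, 4, 6, 9, 11, 12, 18, 22, 33, 36, 44, 66, 99, 132, 198, 396.
Evaluate successive powers at the divisors of 396:
188^1 ≡ 188
188^2 ≡ 11
188^3 ≡ 83
188^4 ≡ 121
188^6 ≡ 140
188^9 ≡ 107
188^11 ≡ 383
188^12 ≡ 147
188^18 ≡ 333
188^22 ≡ 196
188^33 ≡ 35
188^36 ≡ 126
188^44 ≡ 304
188^66 ≡ 34
188^99 ≡ 396
188^132 ≡ 362
188^198 ≡ 1
Therefore the multiplicative order of 188 modulo 397 is 198.

198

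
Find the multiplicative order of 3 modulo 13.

Since 3 ∈ (Z/13Z)^×, its order divides φ(13) = 13 − 1 = 12 = 2^2 · 3.
Divisors of 12: 1, 2, 3, 4, 6, 12.
Check 3^d mod 13 for each divisor in increasing order:
3^1 ≡ 3 (mod 13)
3^2 ≡ 9 (mod 13)
3^3 ≡ 1 (mod 13) ✓
So ord_13(3) = 3.

3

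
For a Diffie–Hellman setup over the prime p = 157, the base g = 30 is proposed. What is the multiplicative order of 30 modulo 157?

Since 30 ∈ (Z/157Z)^×, its order divides φ(157) = 157 − 1 = 156 = 2^2 · 3 · 13.
Divisors of 156: 1, 2, 3, 4, 6, 12, 13, 26, 39, 52, 78, 156.
Check 30^d mod 157 for each divisor in increasing order:
30^1 ≡ 30 (mod 157)
30^2 ≡ 115 (mod 157)
30^3 ≡ 153 (mod 157)
30^4 ≡ 37 (mod 157)
30^6 ≡ 16 (mod 157)
30^12 ≡ 99 (mod 157)
30^13 ≡ 144 (mod 157)
30^26 ≡ 12 (mod 157)
30^39 ≡ 1 (mod 157) ✓
The smallest such exponent is 39, so the order of 30 is 39.

39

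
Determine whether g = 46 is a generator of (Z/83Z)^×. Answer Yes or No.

Yes

φ(83) = 83 − 1 = 82 = 2 · 41.
An element g generates (Z/83Z)^× iff g^(82/q) ≢ 1 (mod 83) for each prime q ∈ {2, 41}.
46^41 ≡ 82 (mod 83)  [q = 2: ≢ 1 ✓]
46^2 ≡ 41 (mod 83)  [q = 41: ≢ 1 ✓]
All checks pass, so 46 has order 82 and is a primitive root modulo 83.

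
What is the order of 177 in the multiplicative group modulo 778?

388

The order of 177 must divide φ(778) = φ(2)·φ(389) = 1·388 = 388 = 2^2 · 97.
Divisors of 388: 1, 2, 4, 97, 194, 388.
Compute 177^d (mod 778) for the divisors d until we hit 1:
177^1 ≡ 177 (mod 778)
177^2 ≡ 209 (mod 778)
177^4 ≡ 113 (mod 778)
177^97 ≡ 115 (mod 778)
177^194 ≡ 777 (mod 778)
177^388 ≡ 1 (mod 778) ✓
Hence ord(177) = 388.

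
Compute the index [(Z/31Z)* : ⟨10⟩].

2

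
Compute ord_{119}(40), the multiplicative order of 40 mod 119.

ord(40) | φ(119) = φ(7·17) = (7−1)·(17−1) = 6·16 = 96 = 2^5 · 3.
Divisors of 96: 1, 2, 3, 4, 6, 8, 12, 16, 24, 32, 48, 96.
Check 40^d mod 119 for each divisor in increasing order:
40^1 ≡ 40 (mod 119)
40^2 ≡ 53 (mod 119)
40^3 ≡ 97 (mod 119)
40^4 ≡ 72 (mod 119)
40^6 ≡ 8 (mod 119)
40^8 ≡ 67 (mod 119)
40^12 ≡ 64 (mod 119)
40^16 ≡ 86 (mod 119)
40^24 ≡ 50 (mod 119)
40^32 ≡ 18 (mod 119)
40^48 ≡ 1 (mod 119) ✓
The smallest such exponent is 48, so the order of 40 is 48.

48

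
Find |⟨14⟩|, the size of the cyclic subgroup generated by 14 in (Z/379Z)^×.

The order of 14 must divide φ(379) = 379 − 1 = 378 = 2 · 3^3 · 7.
Divisors of 378: 1, 2, 3, 6, 7, 9, 14, 18, 21, 27, 42, 54, 63, 126, 189, 378.
Evaluate successive powers at the divisors of 378:
14^1 ≡ 14 (mod 379)
14^2 ≡ 196 (mod 379)
14^3 ≡ 91 (mod 379)
14^6 ≡ 322 (mod 379)
14^7 ≡ 339 (mod 379)
14^9 ≡ 119 (mod 379)
14^14 ≡ 84 (mod 379)
14^18 ≡ 138 (mod 379)
14^21 ≡ 51 (mod 379)
14^27 ≡ 125 (mod 379)
14^42 ≡ 327 (mod 379)
14^54 ≡ 86 (mod 379)
14^63 ≡ 1 (mod 379) ✓
So ord_379(14) = 63.

63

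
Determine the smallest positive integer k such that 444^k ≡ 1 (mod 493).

Since 444 ∈ (Z/493Z)^×, its order divides φ(493) = φ(17·29) = (17−1)·(29−1) = 16·28 = 448 = 2^6 · 7.
Divisors of 448: 1, 2, 4, 7, 8, 14, 16, 28, 32, 56, 64, 112, 224, 448.
Check 444^d mod 493 for each divisor in increasing order:
444^1 ≡ 444
444^2 ≡ 429
444^4 ≡ 152
444^7 ≡ 434
444^8 ≡ 426
444^14 ≡ 30
444^16 ≡ 52
444^28 ≡ 407
444^32 ≡ 239
444^56 ≡ 1
So ord_493(444) = 56.

56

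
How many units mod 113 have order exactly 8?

4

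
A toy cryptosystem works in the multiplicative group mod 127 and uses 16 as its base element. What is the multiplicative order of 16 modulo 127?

7

ord(16) | φ(127) = 127 − 1 = 126 = 2 · 3^2 · 7.
Divisors of 126: 1, 2, 3, 6, 7, 9, 14, 18, 21, 42, 63, 126.
Evaluate successive powers at the divisors of 126:
16^1 ≡ 16
16^2 ≡ 2
16^3 ≡ 32
16^6 ≡ 8
16^7 ≡ 1
Hence ord(16) = 7.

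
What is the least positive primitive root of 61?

2

φ(61) = 61 − 1 = 60 = 2^2 · 3 · 5.
g is a primitive root iff g^(60/q) ≢ 1 (mod 61) for each prime q ∈ {2, 3, 5}.
g = 2: 2^30 ≡ 60; 2^20 ≡ 47; 2^12 ≡ 9 — none is 1, so 2 is a primitive root.
Hence the least primitive root of 61 is 2.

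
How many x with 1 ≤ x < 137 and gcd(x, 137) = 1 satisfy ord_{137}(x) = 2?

φ(137) = 137 − 1 = 136 = 2^3 · 17.
In a cyclic group of order 136, there are φ(d) elements of order d for each divisor d of 136, and zero for non-divisors.
2 | 136, and φ(2) = 2 − 1 = 1.

1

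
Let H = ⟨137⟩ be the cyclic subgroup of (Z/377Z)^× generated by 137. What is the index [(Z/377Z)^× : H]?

4

By Lagrange's theorem, ord_377(137) divides φ(377) = φ(13·29) = (13−1)·(29−1) = 12·28 = 336 = 2^4 · 3 · 7.
Divisors of 336: 1, 2, 3, 4, 6, 7, 8, 12, 14, 16, 21, 24, 28, 42, 48, 56, 84, 112, 168, 336.
Compute 137^d (mod 377) for the divisors d until we hit 1:
137^1 ≡ 137 (mod 377)
137^2 ≡ 296 (mod 377)
137^3 ≡ 213 (mod 377)
137^4 ≡ 152 (mod 377)
137^6 ≡ 129 (mod 377)
137^7 ≡ 331 (mod 377)
137^8 ≡ 107 (mod 377)
137^12 ≡ 53 (mod 377)
137^14 ≡ 231 (mod 377)
137^16 ≡ 139 (mod 377)
137^21 ≡ 307 (mod 377)
137^24 ≡ 170 (mod 377)
137^28 ≡ 204 (mod 377)
137^42 ≡ 376 (mod 377)
137^48 ≡ 248 (mod 377)
137^56 ≡ 146 (mod 377)
137^84 ≡ 1 (mod 377) ✓
Thus |⟨137⟩| = ord(137) = 84.
[(Z/377Z)^× : ⟨137⟩] = 336/84 = 4.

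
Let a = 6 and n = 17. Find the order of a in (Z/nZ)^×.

The order of 6 must divide φ(17) = 17 − 1 = 16 = 2^4.
Divisors of 16: 1, 2, 4, 8, 16.
Check 6^d mod 17 for each divisor in increasing order:
6^1 ≡ 6
6^2 ≡ 2
6^4 ≡ 4
6^8 ≡ 16
6^16 ≡ 1
The smallest such exponent is 16, so the order of 6 is 16.

16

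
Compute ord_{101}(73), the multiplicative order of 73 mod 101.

Since 73 ∈ (Z/101Z)^×, its order divides φ(101) = 101 − 1 = 100 = 2^2 · 5^2.
Divisors of 100: 1, 2, 4, 5, 10, 20, 25, 50, 100.
Check 73^d mod 101 for each divisor in increasing order:
73^1 ≡ 73 (mod 101)
73^2 ≡ 77 (mod 101)
73^4 ≡ 71 (mod 101)
73^5 ≡ 32 (mod 101)
73^10 ≡ 14 (mod 101)
73^20 ≡ 95 (mod 101)
73^25 ≡ 10 (mod 101)
73^50 ≡ 100 (mod 101)
73^100 ≡ 1 (mod 101) ✓
So ord_101(73) = 100.

100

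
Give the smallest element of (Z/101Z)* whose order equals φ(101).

2

φ(101) = 101 − 1 = 100 = 2^2 · 5^2.
g is a primitive root iff g^(100/q) ≢ 1 (mod 101) for each prime q ∈ {2, 5}.
g = 2: 2^50 ≡ 100; 2^20 ≡ 95 — none is 1, so 2 is a primitive root.
The smallest primitive root modulo 101 is 2.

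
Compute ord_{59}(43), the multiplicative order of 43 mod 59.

58

ord(43) | φ(59) = 59 − 1 = 58 = 2 · 29.
Divisors of 58: 1, 2, 29, 58.
Check 43^d mod 59 for each divisor in increasing order:
43^1 ≡ 43 (mod 59)
43^2 ≡ 20 (mod 59)
43^29 ≡ 58 (mod 59)
43^58 ≡ 1 (mod 59) ✓
Therefore the multiplicative order of 43 modulo 59 is 58.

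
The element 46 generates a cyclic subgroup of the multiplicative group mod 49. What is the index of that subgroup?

ord(46) | φ(49) = φ(7^2) = 7·(7−1) = 42 = 2 · 3 · 7.
Divisors of 42: 1, 2, 3, 6, 7, 14, 21, 42.
Compute 46^d (mod 49) for the divisors d until we hit 1:
46^1 ≡ 46
46^2 ≡ 9
46^3 ≡ 22
46^6 ≡ 43
46^7 ≡ 18
46^14 ≡ 30
46^21 ≡ 1
So ord_49(46) = 21, hence |⟨46⟩| = 21.
[(Z/49Z)^× : ⟨46⟩] = 42/21 = 2.

2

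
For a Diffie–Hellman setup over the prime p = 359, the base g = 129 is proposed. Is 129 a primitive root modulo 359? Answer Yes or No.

φ(359) = 359 − 1 = 358 = 2 · 179.
An element g generates (Z/359Z)^× iff g^(358/q) ≢ 1 (mod 359) for each prime q ∈ {2, 179}.
129^179 ≡ 358 (mod 359)  [q = 2: ≢ 1 ✓]
129^2 ≡ 127 (mod 359)  [q = 179: ≢ 1 ✓]
All checks pass, so 129 has order 358 and is a primitive root modulo 359.

Yes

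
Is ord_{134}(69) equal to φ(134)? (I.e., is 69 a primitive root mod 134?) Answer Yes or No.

φ(134) = φ(2)·φ(67) = 1·66 = 66 = 2 · 3 · 11.
It suffices to check that the order of 69 is not a proper divisor of 66: compute 69^(66/q) for q ∈ {2, 3, 11}.
69^33 ≡ 133 (mod 134)  [q = 2: ≢ 1 ✓]
69^22 ≡ 37 (mod 134)  [q = 3: ≢ 1 ✓]
69^6 ≡ 131 (mod 134)  [q = 11: ≢ 1 ✓]
Every test exponent gives a nontrivial residue, hence 69 generates the full group.

Yes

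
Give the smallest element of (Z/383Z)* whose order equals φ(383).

5

φ(383) = 383 − 1 = 382 = 2 · 191.
Test candidates g = 2, 3, … against the prime factors q ∈ {2, 191} of φ(383): g is a generator iff g^(382/q) ≢ 1 for every such q.
g = 2: 2^191 ≡ 1 — hits 1, so not a primitive root.
g = 3: 3^191 ≡ 1 — hits 1, so not a primitive root.
g = 4: 4^191 ≡ 1 — hits 1, so not a primitive root.
g = 5: 5^191 ≡ 382; 5^2 ≡ 25 — none is 1, so 5 is a primitive root.
So 5 is the smallest generator of (Z/383Z)^×.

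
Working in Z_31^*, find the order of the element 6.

6

The order of 6 must divide φ(31) = 31 − 1 = 30 = 2 · 3 · 5.
Divisors of 30: 1, 2, 3, 5, 6, 10, 15, 30.
Test each divisor d:
6^1 ≡ 6
6^2 ≡ 5
6^3 ≡ 30
6^5 ≡ 26
6^6 ≡ 1
The smallest such exponent is 6, so the order of 6 is 6.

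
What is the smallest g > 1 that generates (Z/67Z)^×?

φ(67) = 67 − 1 = 66 = 2 · 3 · 11.
Test candidates g = 2, 3, … against the prime factors q ∈ {2, 3, 11} of φ(67): g is a generator iff g^(66/q) ≢ 1 for every such q.
g = 2: 2^33 ≡ 66; 2^22 ≡ 37; 2^6 ≡ 64 — none is 1, so 2 is a primitive root.
So 2 is the smallest generator of (Z/67Z)^×.

2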